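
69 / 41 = 1.68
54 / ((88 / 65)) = 1755 / 44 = 39.89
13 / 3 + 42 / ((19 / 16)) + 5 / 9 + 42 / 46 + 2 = 169789 / 3933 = 43.17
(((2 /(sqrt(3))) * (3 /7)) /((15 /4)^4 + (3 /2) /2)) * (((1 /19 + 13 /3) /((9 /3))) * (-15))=-0.05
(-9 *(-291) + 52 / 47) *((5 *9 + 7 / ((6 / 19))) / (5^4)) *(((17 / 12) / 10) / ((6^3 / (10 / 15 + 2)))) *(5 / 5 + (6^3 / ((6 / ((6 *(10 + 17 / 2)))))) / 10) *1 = 337972757837 / 1713150000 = 197.28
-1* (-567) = 567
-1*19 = -19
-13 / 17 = -0.76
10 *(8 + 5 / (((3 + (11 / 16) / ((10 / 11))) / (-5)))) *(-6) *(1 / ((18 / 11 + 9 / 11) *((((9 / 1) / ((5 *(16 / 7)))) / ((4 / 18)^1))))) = -28441600 / 3066903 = -9.27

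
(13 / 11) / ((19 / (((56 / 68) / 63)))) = 26 / 31977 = 0.00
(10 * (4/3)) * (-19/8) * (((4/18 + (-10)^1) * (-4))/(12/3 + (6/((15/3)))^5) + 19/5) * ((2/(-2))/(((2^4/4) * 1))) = 42594181/547452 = 77.80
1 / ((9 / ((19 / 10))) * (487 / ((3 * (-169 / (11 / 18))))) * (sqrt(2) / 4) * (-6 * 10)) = 3211 * sqrt(2) / 267850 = 0.02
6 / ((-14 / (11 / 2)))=-33 / 14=-2.36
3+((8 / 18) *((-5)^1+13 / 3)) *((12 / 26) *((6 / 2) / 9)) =1037 / 351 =2.95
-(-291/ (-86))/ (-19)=291/ 1634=0.18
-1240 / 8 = -155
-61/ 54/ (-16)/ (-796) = -61/ 687744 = -0.00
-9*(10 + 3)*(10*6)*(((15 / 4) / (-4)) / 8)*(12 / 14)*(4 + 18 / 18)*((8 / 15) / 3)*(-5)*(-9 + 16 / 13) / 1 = 340875 / 14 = 24348.21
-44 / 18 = -22 / 9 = -2.44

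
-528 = -528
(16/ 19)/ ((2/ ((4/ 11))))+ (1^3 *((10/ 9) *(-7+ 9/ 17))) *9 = -229356/ 3553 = -64.55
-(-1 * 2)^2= -4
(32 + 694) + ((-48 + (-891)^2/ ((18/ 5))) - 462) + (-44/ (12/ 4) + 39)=220762.83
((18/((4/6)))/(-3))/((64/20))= -45/16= -2.81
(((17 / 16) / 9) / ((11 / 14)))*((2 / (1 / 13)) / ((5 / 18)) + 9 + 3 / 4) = 15.53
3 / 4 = 0.75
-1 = -1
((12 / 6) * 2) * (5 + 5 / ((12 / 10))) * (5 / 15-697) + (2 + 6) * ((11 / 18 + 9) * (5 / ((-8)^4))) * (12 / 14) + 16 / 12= -25543.03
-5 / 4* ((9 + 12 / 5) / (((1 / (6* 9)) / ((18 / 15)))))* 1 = -4617 / 5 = -923.40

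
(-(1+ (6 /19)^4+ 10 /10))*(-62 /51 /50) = 0.05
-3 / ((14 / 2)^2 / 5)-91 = -4474 / 49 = -91.31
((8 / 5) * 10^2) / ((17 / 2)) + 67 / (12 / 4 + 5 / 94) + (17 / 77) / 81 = 25319585 / 621027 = 40.77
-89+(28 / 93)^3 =-71565821 / 804357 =-88.97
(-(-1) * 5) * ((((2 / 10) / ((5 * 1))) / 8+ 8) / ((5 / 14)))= 11207 / 100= 112.07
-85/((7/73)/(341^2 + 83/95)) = -13709051498/133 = -103075575.17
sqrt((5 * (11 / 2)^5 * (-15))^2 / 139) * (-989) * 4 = -11945957925 * sqrt(139) / 1112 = -126655365.83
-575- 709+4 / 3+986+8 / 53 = -47146 / 159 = -296.52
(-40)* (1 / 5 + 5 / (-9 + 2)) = 144 / 7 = 20.57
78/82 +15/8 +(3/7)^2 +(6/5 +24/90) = 1079209/241080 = 4.48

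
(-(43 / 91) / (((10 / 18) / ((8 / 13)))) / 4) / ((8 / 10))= -387 / 2366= -0.16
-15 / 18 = -5 / 6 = -0.83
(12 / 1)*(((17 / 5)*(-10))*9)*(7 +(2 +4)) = -47736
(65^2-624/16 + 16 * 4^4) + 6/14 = 57977/7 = 8282.43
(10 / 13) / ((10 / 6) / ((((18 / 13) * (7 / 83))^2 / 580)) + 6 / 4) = 0.00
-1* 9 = -9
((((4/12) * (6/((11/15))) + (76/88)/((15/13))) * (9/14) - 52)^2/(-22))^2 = 12672.76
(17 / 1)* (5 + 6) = 187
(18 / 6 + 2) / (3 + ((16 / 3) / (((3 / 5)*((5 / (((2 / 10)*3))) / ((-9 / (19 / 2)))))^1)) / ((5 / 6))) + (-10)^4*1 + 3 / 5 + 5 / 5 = 10004.40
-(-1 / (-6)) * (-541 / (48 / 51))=9197 / 96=95.80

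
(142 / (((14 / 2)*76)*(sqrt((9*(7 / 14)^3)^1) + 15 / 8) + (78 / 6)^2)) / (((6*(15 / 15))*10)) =165643 / 62539215- 18886*sqrt(2) / 20846405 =0.00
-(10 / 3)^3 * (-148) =148000 / 27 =5481.48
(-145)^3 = -3048625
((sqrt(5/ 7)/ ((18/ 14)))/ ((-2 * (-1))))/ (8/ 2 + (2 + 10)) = sqrt(35)/ 288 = 0.02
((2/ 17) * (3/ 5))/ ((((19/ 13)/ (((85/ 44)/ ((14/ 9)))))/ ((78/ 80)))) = 13689/ 234080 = 0.06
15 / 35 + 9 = 66 / 7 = 9.43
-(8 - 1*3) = -5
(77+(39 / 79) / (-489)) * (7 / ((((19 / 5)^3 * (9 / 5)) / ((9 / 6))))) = 8.19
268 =268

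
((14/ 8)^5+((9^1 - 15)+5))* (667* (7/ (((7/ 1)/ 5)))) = 52636305/ 1024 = 51402.64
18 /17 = 1.06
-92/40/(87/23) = -529/870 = -0.61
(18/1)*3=54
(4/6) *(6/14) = 2/7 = 0.29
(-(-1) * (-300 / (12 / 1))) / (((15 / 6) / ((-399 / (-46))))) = -1995 / 23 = -86.74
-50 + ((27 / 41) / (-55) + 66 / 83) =-9211661 / 187165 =-49.22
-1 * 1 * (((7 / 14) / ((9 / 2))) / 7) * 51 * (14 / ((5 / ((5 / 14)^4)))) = -2125 / 57624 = -0.04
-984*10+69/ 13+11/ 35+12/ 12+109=-4424592/ 455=-9724.38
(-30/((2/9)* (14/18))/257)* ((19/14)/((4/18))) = -207765/50372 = -4.12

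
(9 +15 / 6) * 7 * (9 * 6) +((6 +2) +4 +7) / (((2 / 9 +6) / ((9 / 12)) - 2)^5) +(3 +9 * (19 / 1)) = 4521.00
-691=-691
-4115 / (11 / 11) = -4115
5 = 5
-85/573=-0.15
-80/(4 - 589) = 16/117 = 0.14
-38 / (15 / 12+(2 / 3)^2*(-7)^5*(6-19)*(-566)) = 1368 / 1978654451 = 0.00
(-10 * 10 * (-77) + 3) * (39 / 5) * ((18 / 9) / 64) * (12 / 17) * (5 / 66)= 300417 / 2992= 100.41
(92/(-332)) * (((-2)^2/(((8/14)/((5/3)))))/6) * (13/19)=-10465/28386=-0.37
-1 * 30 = -30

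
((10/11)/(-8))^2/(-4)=-25/7744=-0.00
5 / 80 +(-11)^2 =1937 / 16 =121.06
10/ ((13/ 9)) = 90/ 13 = 6.92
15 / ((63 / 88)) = 440 / 21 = 20.95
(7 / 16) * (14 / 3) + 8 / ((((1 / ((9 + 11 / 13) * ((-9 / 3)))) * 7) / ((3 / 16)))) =-9365 / 2184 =-4.29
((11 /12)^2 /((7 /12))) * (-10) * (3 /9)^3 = -605 /1134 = -0.53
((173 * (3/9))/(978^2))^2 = 29929/8233754780304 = 0.00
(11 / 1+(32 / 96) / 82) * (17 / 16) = 46019 / 3936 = 11.69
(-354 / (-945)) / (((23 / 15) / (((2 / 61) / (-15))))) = -236 / 441945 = -0.00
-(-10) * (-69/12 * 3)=-345/2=-172.50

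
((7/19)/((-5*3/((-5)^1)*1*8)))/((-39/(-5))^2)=175/693576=0.00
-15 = -15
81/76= 1.07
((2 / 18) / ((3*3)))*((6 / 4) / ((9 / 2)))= 1 / 243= 0.00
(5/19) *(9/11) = 45/209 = 0.22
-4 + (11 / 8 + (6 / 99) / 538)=-186409 / 71016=-2.62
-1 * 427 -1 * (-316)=-111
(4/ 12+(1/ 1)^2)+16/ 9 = 28/ 9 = 3.11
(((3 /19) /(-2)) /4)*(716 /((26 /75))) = -40.76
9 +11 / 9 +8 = 164 / 9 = 18.22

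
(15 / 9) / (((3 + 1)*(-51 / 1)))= -0.01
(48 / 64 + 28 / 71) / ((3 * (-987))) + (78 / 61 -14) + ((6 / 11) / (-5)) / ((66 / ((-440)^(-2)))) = -19108755305242091 / 1502060130648000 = -12.72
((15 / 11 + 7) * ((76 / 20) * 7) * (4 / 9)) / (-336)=-437 / 1485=-0.29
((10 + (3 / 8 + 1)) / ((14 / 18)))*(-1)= -117 / 8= -14.62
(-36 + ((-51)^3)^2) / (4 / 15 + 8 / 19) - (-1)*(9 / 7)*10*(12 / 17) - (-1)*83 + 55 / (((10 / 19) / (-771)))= 12179106581521 / 476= 25586358364.54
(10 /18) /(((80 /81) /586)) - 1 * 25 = 2437 /8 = 304.62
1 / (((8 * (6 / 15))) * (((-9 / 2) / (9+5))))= -35 / 36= -0.97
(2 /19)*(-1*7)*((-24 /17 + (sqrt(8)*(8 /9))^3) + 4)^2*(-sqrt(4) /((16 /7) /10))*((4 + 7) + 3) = 1236336640*sqrt(2) /235467 + 68287515283120 /2918142531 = 30826.45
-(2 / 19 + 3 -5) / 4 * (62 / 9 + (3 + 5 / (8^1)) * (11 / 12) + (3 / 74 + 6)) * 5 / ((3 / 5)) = 227875 / 3552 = 64.15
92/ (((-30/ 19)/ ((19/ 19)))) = -874/ 15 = -58.27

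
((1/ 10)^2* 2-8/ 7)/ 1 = -393/ 350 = -1.12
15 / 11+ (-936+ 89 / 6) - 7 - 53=-64667 / 66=-979.80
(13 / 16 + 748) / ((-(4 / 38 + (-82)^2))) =-0.11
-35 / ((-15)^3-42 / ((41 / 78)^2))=58835 / 5928903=0.01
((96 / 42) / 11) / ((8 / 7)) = 2 / 11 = 0.18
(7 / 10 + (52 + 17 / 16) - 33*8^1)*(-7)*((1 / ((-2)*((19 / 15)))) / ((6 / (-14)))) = 824131 / 608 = 1355.48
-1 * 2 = -2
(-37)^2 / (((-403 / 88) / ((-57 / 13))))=6866904 / 5239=1310.73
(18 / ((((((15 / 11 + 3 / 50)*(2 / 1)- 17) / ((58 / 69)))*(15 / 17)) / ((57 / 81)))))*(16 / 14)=-4121480 / 4229631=-0.97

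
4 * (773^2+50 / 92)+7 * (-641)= 54869517 / 23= 2385631.17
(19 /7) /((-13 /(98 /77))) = -38 /143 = -0.27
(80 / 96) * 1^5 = 5 / 6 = 0.83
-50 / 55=-10 / 11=-0.91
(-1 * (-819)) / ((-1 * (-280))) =117 / 40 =2.92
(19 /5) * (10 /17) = 38 /17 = 2.24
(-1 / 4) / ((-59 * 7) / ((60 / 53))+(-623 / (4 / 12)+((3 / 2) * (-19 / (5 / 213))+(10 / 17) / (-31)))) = 1581 / 21804745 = 0.00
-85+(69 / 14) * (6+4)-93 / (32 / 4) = -2651 / 56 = -47.34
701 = 701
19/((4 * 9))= 19/36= 0.53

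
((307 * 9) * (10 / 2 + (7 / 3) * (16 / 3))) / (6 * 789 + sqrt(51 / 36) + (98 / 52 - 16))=230678630637 / 22589191697 - 8145631 * sqrt(51) / 22589191697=10.21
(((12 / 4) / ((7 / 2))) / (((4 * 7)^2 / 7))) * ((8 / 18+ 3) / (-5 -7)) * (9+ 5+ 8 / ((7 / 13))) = -3131 / 49392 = -0.06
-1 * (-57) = 57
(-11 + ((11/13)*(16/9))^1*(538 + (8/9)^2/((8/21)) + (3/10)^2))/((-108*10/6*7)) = -63302767/99508500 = -0.64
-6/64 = -3/32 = -0.09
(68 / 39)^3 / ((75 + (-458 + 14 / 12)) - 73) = -628864 / 53960517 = -0.01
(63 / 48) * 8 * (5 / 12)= 35 / 8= 4.38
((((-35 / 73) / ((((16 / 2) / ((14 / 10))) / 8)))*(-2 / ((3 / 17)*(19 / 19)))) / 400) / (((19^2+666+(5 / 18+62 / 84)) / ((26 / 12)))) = 75803 / 1891138000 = 0.00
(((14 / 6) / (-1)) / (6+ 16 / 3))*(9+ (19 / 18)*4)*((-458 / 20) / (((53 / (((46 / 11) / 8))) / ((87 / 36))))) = 7484407 / 5037120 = 1.49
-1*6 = -6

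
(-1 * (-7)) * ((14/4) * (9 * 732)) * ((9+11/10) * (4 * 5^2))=163020060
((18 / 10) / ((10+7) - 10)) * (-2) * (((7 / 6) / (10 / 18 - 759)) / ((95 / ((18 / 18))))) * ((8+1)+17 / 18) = 537 / 6484700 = 0.00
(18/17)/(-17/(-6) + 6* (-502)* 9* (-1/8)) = 27/86479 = 0.00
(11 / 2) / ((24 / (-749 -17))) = -4213 / 24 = -175.54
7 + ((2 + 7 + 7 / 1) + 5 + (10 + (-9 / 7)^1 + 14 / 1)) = 355 / 7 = 50.71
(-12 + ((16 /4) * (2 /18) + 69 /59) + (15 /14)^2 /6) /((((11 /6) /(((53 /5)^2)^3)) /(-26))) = 122288382724560247 /596268750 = 205089370.73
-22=-22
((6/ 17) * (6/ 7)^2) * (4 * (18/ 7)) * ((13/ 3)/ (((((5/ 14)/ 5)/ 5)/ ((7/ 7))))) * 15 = 10108800/ 833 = 12135.41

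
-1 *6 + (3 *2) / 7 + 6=0.86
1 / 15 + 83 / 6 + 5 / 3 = 467 / 30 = 15.57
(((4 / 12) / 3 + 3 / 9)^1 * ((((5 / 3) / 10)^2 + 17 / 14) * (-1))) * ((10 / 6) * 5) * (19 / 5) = -17.48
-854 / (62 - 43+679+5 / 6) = -732 / 599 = -1.22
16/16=1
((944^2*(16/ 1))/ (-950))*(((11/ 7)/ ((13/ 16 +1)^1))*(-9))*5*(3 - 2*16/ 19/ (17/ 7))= 1682578833408/ 1245811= 1350589.16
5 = 5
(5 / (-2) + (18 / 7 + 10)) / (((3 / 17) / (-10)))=-3995 / 7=-570.71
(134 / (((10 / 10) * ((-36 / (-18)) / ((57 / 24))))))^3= 2062933417 / 512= 4029166.83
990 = 990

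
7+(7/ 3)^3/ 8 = 1855/ 216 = 8.59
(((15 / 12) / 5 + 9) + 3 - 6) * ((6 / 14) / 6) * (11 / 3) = 275 / 168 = 1.64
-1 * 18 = -18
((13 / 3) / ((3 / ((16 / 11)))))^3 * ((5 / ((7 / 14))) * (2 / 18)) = 89989120 / 8732691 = 10.30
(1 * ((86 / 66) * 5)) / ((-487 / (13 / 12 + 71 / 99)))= -153295 / 6364116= -0.02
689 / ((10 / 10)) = 689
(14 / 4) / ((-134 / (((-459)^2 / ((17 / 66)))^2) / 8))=-9366316005816 / 67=-139795761280.84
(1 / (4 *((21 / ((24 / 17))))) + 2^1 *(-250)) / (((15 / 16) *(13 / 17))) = -951968 / 1365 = -697.41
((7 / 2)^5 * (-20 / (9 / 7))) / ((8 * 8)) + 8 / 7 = -4080851 / 32256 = -126.51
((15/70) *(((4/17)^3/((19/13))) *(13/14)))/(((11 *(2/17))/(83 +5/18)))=1013324/8878947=0.11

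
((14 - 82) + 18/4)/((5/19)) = -2413/10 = -241.30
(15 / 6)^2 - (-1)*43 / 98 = 1311 / 196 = 6.69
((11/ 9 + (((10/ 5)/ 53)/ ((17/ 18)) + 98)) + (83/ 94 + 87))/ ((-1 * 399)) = -142650647/ 304136154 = -0.47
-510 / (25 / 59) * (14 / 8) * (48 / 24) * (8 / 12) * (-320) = 898688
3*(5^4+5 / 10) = 3753 / 2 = 1876.50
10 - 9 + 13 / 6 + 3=37 / 6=6.17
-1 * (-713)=713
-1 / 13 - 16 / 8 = -27 / 13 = -2.08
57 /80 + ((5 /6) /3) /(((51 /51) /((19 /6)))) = 3439 /2160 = 1.59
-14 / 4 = -3.50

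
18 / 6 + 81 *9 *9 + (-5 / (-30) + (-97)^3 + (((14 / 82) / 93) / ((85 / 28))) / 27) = -15858417784693 / 17501670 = -906108.83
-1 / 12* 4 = -1 / 3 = -0.33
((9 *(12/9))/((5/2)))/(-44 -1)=-8/75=-0.11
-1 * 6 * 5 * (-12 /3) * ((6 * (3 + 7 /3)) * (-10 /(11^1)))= -38400 /11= -3490.91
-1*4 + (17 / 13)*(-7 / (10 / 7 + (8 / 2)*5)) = -8633 / 1950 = -4.43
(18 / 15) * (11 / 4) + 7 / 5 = 47 / 10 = 4.70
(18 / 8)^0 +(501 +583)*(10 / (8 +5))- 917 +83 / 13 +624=7127 / 13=548.23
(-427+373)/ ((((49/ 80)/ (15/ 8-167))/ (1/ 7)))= 713340/ 343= 2079.71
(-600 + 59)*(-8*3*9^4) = 85188024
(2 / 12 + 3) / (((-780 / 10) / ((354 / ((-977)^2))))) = -1121 / 74453262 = -0.00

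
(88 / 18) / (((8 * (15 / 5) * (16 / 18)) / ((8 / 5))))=11 / 30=0.37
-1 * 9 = -9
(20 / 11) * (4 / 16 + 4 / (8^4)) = 1285 / 2816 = 0.46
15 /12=5 /4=1.25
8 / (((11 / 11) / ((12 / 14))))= 48 / 7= 6.86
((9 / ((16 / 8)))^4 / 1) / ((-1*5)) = -6561 / 80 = -82.01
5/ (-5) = -1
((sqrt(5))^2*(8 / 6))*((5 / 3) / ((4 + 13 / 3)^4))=36 / 15625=0.00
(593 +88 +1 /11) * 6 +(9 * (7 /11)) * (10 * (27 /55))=497874 /121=4114.66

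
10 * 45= 450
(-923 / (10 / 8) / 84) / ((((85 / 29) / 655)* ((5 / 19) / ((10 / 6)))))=-66623063 / 5355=-12441.28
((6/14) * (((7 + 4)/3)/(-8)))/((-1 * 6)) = 0.03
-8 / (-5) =8 / 5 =1.60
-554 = -554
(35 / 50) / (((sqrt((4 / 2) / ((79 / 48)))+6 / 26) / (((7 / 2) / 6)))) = -50323 / 620520+8281 * sqrt(474) / 465390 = 0.31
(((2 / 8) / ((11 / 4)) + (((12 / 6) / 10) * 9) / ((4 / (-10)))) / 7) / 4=-97 / 616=-0.16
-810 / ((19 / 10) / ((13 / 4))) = -26325 / 19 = -1385.53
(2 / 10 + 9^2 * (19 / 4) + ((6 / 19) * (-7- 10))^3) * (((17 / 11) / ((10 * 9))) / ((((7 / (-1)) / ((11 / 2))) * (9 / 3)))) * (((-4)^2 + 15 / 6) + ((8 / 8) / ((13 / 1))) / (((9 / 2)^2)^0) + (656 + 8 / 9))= -84864370796843 / 121338453600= -699.40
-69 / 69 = -1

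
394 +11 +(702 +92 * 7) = 1751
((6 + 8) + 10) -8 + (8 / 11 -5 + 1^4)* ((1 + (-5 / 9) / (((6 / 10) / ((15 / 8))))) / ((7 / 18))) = 1709 / 77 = 22.19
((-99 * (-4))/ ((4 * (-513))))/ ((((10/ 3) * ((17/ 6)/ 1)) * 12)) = -11/ 6460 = -0.00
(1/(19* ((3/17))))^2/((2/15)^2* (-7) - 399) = -7225/32418883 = -0.00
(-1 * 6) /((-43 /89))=534 /43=12.42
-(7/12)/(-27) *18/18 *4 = 7/81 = 0.09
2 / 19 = 0.11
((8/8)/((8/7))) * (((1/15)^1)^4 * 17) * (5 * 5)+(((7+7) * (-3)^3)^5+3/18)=-125018422245558781/16200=-7717186558367.83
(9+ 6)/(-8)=-15/8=-1.88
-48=-48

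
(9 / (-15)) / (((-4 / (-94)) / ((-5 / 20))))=141 / 40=3.52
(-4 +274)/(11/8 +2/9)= 3888/23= 169.04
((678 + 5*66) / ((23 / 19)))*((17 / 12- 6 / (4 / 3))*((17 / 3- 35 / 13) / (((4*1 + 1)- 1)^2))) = -142709 / 299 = -477.29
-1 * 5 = -5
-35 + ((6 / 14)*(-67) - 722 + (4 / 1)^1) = -5472 / 7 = -781.71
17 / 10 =1.70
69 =69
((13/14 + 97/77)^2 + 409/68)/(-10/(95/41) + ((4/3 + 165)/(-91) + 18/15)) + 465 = 1708840445925/3692277974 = 462.81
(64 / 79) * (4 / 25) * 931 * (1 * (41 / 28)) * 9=3140928 / 1975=1590.34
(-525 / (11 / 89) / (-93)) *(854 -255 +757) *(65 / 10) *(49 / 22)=3363312225 / 3751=896644.15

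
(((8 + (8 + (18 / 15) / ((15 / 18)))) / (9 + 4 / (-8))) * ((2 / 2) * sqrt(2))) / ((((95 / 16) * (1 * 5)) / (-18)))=-251136 * sqrt(2) / 201875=-1.76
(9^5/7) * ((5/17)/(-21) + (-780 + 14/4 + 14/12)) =-5448234717/833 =-6540497.86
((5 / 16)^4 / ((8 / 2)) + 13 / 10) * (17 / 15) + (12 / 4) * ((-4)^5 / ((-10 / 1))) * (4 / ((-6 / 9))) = -36209766523 / 19660800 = -1841.72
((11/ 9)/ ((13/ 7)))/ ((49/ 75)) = 275/ 273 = 1.01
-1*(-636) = 636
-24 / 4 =-6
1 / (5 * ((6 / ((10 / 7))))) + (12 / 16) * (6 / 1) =191 / 42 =4.55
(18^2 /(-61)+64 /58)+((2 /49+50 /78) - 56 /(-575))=-3.43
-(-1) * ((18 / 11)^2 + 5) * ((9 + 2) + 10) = 19509 / 121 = 161.23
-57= -57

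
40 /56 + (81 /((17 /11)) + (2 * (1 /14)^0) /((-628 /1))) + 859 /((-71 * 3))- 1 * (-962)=1011.09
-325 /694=-0.47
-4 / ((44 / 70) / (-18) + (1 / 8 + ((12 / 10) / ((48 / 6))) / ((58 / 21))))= -36540 / 1319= -27.70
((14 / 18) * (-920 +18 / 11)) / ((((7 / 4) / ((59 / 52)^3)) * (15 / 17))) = -17635278593 / 26100360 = -675.67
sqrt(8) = 2 * sqrt(2) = 2.83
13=13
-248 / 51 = -4.86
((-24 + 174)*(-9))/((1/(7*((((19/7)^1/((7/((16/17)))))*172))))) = -70588800/119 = -593183.19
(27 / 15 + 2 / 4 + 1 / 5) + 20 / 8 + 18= 23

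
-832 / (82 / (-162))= 67392 / 41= 1643.71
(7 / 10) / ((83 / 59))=413 / 830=0.50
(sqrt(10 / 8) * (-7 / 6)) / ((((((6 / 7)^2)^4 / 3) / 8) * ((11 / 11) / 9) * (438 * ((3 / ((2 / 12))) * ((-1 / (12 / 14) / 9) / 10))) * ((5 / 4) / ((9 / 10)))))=6.81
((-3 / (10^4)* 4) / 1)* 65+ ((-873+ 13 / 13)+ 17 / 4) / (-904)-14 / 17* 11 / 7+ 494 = 3792728523 / 7684000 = 493.59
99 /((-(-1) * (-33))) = -3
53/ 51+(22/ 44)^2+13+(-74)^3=-82662781/ 204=-405209.71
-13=-13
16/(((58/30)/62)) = 14880/29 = 513.10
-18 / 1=-18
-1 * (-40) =40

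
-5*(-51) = 255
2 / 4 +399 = 399.50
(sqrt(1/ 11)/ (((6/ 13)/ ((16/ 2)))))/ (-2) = -26*sqrt(11)/ 33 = -2.61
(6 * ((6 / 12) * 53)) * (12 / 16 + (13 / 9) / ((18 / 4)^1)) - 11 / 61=1120663 / 6588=170.11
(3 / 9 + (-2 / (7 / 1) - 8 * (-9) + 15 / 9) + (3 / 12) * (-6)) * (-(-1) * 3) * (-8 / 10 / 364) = -3033 / 6370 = -0.48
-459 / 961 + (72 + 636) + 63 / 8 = 715.40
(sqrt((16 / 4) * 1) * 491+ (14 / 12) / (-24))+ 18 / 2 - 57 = 134489 / 144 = 933.95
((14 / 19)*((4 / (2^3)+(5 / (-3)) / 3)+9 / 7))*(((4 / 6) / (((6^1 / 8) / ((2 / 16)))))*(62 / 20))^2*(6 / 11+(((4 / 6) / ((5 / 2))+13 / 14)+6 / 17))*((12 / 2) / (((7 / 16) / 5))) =9797306588 / 634583565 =15.44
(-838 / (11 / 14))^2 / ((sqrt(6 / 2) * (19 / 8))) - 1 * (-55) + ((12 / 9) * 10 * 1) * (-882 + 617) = -10435 / 3 + 1101118592 * sqrt(3) / 6897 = 273046.73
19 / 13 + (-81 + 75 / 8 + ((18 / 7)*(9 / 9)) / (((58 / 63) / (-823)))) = -7144565 / 3016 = -2368.89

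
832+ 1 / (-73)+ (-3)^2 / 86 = 5223867 / 6278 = 832.09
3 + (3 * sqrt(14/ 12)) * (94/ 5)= 3 + 47 * sqrt(42)/ 5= 63.92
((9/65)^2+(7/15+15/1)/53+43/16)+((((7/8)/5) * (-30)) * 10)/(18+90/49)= 102121033/290206800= 0.35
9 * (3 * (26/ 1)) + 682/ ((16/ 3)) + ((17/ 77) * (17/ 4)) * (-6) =507735/ 616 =824.25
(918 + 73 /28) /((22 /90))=1159965 /308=3766.12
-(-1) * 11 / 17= 11 / 17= 0.65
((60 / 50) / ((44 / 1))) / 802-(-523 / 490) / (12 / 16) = 3691213 / 2593668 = 1.42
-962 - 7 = -969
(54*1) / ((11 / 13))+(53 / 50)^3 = 89387647 / 1375000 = 65.01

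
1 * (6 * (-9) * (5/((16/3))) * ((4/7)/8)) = -405/112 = -3.62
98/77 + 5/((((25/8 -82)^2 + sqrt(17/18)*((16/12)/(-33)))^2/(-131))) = 1.27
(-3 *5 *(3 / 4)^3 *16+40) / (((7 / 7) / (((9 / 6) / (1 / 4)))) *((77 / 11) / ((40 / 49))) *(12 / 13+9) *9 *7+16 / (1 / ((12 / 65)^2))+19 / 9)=-37264500 / 545190571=-0.07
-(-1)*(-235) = -235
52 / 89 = 0.58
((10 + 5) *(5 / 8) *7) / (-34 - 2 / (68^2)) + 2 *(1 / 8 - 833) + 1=-174688077 / 104812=-1666.68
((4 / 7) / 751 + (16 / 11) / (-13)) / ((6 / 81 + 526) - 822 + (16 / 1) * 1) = 1127790 / 2840867029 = 0.00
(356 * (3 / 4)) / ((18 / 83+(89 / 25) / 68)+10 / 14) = 87905300 / 323803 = 271.48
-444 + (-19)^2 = -83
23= 23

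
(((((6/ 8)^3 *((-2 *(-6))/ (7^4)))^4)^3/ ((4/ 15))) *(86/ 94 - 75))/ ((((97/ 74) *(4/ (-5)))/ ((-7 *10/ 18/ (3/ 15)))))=-1070482284100603430805859486875/ 26913938523931711075820551087659583152301810211922366169088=-0.00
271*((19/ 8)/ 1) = 5149/ 8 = 643.62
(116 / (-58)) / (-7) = 2 / 7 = 0.29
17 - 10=7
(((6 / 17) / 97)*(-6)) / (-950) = 18 / 783275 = 0.00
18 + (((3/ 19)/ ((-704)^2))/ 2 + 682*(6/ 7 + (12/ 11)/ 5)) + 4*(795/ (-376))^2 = 1120113865301001/ 1456104939520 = 769.25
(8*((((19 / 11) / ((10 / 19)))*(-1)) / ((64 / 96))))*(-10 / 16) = 1083 / 44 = 24.61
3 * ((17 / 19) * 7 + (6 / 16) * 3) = 3369 / 152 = 22.16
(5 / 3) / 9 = 5 / 27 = 0.19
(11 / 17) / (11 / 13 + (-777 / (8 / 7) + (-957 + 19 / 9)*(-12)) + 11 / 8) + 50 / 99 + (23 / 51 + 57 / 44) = 2.25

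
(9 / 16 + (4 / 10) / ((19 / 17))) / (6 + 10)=0.06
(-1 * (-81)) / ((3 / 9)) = 243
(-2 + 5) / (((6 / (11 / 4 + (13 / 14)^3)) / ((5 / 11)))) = 48715 / 60368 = 0.81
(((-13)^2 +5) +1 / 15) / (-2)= -2611 / 30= -87.03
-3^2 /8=-9 /8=-1.12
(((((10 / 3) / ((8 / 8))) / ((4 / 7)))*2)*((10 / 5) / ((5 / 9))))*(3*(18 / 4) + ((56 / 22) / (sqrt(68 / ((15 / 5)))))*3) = 1764*sqrt(51) / 187 + 567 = 634.37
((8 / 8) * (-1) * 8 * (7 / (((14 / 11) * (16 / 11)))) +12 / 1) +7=-45 / 4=-11.25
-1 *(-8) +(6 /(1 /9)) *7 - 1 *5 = 381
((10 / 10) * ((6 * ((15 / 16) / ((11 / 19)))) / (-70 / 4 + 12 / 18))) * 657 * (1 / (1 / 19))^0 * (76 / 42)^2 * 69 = -4664085705 / 54439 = -85675.45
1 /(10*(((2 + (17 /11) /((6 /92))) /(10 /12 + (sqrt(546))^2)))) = 36091 /16960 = 2.13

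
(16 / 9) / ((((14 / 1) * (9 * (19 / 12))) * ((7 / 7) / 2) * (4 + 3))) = 64 / 25137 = 0.00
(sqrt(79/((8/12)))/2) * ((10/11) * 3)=15 * sqrt(474)/22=14.84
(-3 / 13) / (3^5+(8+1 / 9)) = -0.00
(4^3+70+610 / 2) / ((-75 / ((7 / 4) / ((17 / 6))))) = -3073 / 850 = -3.62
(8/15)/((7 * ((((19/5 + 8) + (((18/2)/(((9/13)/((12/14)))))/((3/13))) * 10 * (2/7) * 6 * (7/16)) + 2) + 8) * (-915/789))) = -1052/6147885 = -0.00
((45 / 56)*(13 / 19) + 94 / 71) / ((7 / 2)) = 141551 / 264404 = 0.54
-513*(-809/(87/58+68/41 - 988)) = -1260422/2991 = -421.40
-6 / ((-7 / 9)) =54 / 7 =7.71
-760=-760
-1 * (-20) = 20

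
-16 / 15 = -1.07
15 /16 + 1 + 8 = 159 /16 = 9.94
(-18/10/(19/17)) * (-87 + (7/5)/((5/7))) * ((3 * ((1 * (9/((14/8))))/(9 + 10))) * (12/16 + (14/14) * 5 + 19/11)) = 412777782/496375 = 831.58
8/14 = 4/7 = 0.57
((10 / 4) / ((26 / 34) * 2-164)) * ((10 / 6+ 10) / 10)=-0.02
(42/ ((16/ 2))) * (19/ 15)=133/ 20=6.65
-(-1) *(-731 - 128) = -859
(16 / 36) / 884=0.00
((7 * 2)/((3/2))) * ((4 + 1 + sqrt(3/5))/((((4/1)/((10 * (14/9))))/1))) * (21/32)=343 * sqrt(15)/72 + 8575/72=137.55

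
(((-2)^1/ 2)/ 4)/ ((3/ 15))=-5/ 4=-1.25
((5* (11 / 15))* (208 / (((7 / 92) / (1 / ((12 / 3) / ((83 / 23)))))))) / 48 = 11869 / 63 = 188.40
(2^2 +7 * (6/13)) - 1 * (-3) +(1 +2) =172/13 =13.23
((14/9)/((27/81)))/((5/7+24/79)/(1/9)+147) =3871/129537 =0.03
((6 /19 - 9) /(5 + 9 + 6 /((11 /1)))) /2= -363 /1216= -0.30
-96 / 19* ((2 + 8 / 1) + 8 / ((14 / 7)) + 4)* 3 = -5184 / 19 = -272.84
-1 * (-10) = 10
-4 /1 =-4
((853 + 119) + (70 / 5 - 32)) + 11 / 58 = 954.19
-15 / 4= -3.75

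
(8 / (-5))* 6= -48 / 5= -9.60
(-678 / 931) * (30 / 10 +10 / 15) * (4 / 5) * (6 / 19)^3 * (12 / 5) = -25774848 / 159643225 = -0.16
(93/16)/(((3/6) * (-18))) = -31/48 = -0.65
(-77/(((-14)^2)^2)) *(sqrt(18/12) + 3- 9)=33/2744- 11 *sqrt(6)/10976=0.01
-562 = -562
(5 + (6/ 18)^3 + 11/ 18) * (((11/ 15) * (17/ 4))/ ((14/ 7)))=11407/ 1296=8.80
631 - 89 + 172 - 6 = 708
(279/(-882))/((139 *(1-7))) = 31/81732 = 0.00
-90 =-90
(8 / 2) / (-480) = -1 / 120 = -0.01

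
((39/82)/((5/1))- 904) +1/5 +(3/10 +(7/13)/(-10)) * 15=-4797067/5330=-900.01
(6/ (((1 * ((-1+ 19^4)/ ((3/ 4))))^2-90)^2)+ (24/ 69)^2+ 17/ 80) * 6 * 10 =214421001523411325711087/ 10716238910308187845620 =20.01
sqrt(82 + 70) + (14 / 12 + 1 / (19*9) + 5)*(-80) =-84440 / 171 + 2*sqrt(38) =-481.47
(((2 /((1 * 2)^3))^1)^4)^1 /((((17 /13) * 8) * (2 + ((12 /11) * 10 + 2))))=0.00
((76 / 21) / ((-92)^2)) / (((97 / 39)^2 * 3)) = 3211 / 139366108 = 0.00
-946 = -946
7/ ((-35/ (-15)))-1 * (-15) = 18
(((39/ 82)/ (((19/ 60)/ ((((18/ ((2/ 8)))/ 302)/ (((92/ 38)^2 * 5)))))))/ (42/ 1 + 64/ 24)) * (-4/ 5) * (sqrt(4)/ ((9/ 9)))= -480168/ 1097138065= -0.00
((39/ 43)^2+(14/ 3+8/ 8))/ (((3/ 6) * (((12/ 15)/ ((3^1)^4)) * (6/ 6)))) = 2429730/ 1849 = 1314.08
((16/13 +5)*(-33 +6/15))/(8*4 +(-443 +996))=-1467/4225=-0.35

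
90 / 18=5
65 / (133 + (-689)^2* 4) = 65 / 1899017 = 0.00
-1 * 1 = -1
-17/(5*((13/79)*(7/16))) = -21488/455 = -47.23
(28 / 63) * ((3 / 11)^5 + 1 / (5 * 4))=165911 / 7247295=0.02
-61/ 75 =-0.81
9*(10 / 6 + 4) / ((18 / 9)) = 51 / 2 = 25.50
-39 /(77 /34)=-1326 /77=-17.22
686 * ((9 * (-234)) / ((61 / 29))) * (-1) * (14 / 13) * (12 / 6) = 90239184 / 61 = 1479330.89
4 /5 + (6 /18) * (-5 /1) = -13 /15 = -0.87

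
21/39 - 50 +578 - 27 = 6520/13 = 501.54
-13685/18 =-760.28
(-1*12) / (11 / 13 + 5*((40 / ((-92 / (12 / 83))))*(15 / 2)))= 297804 / 37501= 7.94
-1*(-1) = 1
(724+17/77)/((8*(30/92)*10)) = 256519/9240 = 27.76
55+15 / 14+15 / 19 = 15125 / 266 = 56.86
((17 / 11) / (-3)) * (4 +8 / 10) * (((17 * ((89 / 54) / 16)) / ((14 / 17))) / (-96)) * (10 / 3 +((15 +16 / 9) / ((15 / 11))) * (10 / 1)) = 372980221 / 53887680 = 6.92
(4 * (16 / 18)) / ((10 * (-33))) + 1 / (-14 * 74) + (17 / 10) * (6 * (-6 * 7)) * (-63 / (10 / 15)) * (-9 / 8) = -28027225351 / 615384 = -45544.29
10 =10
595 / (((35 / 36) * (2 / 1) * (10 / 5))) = 153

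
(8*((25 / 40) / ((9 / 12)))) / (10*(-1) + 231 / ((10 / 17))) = 200 / 11481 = 0.02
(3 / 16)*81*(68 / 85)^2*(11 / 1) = 106.92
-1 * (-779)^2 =-606841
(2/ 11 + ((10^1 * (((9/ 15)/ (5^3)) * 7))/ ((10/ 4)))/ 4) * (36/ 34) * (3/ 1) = 79974/ 116875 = 0.68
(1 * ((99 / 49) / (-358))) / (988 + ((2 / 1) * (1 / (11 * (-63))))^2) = -970299 / 169865993728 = -0.00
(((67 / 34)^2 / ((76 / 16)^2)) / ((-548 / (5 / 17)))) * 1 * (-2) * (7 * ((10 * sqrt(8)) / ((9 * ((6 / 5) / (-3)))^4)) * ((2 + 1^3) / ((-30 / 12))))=-98196875 * sqrt(2) / 531402161067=-0.00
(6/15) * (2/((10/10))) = 4/5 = 0.80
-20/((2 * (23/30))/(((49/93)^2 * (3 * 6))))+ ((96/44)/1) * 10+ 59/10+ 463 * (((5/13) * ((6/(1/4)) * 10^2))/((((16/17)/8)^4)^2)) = 1472371976427004790069/126429160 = 11645825823939.70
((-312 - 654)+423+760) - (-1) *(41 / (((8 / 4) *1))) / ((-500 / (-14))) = 108787 / 500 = 217.57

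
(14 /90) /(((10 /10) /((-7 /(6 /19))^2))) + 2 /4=124633 /1620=76.93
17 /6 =2.83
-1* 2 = -2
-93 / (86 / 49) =-4557 / 86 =-52.99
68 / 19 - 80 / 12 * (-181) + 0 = 68984 / 57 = 1210.25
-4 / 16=-0.25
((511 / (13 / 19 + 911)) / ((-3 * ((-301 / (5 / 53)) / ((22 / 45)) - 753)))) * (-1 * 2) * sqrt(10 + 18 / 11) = -155344 * sqrt(22) / 4160995569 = -0.00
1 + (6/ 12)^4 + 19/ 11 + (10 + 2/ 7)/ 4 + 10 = 18925/ 1232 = 15.36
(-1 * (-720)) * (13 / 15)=624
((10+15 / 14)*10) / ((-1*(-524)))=775 / 3668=0.21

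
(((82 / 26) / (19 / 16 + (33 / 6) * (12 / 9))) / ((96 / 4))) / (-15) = -82 / 79755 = -0.00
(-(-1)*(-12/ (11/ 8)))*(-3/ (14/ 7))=144/ 11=13.09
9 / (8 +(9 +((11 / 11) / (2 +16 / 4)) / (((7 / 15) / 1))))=14 / 27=0.52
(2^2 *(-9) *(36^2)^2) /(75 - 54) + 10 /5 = -20155378 /7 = -2879339.71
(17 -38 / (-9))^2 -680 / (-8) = 43366 / 81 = 535.38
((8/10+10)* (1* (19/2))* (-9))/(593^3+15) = -4617/1042639360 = -0.00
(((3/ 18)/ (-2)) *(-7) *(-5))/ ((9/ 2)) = -35/ 54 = -0.65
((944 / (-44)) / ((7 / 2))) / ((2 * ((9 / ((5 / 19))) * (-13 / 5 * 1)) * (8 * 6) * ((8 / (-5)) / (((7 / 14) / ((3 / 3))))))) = -7375 / 32864832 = -0.00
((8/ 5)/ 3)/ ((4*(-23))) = -2/ 345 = -0.01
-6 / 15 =-2 / 5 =-0.40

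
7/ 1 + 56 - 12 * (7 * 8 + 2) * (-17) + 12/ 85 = 1011087/ 85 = 11895.14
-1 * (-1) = 1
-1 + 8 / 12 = -0.33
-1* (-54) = 54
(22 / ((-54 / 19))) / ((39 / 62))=-12958 / 1053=-12.31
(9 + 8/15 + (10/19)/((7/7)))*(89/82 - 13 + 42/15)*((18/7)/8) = -32141937/1090600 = -29.47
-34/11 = -3.09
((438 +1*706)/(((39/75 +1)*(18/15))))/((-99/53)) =-172250/513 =-335.77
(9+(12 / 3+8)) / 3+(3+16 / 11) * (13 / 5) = 1022 / 55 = 18.58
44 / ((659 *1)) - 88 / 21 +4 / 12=-17485 / 4613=-3.79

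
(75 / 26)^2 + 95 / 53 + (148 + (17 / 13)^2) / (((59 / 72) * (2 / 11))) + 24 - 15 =2164472575 / 2113852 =1023.95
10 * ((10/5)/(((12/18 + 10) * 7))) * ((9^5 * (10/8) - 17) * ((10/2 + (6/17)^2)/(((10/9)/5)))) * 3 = 177048640485/129472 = 1367466.64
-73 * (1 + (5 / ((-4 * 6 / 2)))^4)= -1559353 / 20736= -75.20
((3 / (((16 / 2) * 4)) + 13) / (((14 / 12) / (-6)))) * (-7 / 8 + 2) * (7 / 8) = -33939 / 512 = -66.29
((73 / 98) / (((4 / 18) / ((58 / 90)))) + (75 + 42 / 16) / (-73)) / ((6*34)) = 156937 / 29188320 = 0.01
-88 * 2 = -176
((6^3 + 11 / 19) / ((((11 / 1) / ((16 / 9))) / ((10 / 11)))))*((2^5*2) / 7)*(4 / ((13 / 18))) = 337100800 / 209209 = 1611.31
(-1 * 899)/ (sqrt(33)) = -899 * sqrt(33)/ 33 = -156.50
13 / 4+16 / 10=97 / 20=4.85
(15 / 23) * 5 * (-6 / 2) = -225 / 23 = -9.78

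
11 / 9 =1.22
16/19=0.84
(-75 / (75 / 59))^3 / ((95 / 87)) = -17867973 / 95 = -188083.93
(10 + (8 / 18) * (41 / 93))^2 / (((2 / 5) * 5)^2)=18207289 / 700569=25.99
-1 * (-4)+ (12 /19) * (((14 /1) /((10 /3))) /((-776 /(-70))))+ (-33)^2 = 2014840 /1843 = 1093.24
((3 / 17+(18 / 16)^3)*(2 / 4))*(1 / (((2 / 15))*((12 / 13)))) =905385 / 139264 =6.50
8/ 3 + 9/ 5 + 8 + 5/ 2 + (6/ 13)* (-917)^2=151365857/ 390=388117.58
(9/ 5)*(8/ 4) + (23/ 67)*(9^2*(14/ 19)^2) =2261106/ 120935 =18.70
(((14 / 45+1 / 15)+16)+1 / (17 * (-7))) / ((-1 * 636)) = -43829 / 1702890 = -0.03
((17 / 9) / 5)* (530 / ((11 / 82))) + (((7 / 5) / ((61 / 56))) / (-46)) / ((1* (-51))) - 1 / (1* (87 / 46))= 510845437262 / 342381105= 1492.04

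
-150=-150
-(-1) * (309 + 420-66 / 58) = 21108 / 29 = 727.86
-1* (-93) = 93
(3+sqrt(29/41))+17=sqrt(1189)/41+20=20.84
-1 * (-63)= 63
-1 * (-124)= 124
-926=-926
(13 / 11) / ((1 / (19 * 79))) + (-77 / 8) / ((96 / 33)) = 4986011 / 2816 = 1770.60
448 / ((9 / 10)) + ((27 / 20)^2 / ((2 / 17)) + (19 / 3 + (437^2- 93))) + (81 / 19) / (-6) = 26182821203 / 136800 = 191394.89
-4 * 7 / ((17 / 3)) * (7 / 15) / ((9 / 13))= -2548 / 765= -3.33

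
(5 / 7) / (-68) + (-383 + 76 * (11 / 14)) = -153889 / 476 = -323.30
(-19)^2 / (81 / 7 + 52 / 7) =19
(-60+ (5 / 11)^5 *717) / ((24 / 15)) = -37112175 / 1288408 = -28.80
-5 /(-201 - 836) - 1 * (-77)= 79854 /1037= 77.00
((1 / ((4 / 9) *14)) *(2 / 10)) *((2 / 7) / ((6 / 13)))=39 / 1960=0.02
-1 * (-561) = 561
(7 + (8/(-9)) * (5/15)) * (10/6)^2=4525/243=18.62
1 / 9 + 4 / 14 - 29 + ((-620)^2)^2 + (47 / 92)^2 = 78792151964407039 / 533232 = 147763359971.66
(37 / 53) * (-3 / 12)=-37 / 212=-0.17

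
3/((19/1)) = 3/19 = 0.16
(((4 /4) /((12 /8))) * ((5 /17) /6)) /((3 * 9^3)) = 5 /334611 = 0.00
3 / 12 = 1 / 4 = 0.25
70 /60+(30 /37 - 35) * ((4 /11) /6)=-67 /74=-0.91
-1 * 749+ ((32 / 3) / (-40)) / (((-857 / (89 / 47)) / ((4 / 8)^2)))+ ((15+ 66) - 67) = -444075886 / 604185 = -735.00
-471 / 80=-5.89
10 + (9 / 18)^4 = 161 / 16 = 10.06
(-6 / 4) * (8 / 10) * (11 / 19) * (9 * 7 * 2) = -8316 / 95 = -87.54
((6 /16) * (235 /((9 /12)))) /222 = 235 /444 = 0.53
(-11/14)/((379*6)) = -11/31836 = -0.00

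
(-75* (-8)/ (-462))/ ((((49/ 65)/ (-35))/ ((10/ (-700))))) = -3250/ 3773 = -0.86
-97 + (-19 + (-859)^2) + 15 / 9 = 2213300 / 3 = 737766.67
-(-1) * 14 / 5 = 14 / 5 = 2.80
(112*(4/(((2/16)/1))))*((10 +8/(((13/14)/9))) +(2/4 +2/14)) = 4108544/13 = 316041.85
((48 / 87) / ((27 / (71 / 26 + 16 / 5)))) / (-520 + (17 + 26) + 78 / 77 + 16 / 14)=-158312 / 620291295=-0.00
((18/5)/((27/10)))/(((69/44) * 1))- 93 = -19075/207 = -92.15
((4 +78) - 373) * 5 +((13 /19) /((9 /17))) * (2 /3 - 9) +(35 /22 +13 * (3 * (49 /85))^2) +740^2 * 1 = 44535822551137 /81541350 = 546174.70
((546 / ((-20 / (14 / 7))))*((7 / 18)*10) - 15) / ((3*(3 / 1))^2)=-682 / 243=-2.81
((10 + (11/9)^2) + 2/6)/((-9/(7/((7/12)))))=-3832/243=-15.77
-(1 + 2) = -3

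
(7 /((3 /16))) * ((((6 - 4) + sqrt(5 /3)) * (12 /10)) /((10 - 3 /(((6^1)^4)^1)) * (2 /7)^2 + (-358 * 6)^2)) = 56448 * sqrt(15) /17440560205 + 338688 /17440560205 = 0.00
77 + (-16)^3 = -4019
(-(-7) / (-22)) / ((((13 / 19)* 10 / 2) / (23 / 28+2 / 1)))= -1501 / 5720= -0.26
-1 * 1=-1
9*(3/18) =3/2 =1.50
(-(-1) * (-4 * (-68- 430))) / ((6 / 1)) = 332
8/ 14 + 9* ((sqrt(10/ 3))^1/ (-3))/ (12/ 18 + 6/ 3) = 4/ 7 - 3* sqrt(30)/ 8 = -1.48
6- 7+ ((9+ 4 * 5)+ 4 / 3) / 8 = 67 / 24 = 2.79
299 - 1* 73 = 226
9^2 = 81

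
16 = 16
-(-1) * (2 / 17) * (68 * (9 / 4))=18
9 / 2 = 4.50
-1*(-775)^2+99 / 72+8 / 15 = -72074771 / 120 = -600623.09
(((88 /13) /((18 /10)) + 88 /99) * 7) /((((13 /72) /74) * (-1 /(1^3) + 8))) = 322048 /169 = 1905.61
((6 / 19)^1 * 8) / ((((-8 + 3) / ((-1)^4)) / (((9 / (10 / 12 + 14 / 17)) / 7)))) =-44064 / 112385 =-0.39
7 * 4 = 28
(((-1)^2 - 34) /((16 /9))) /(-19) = 297 /304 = 0.98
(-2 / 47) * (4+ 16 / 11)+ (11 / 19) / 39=-83233 / 383097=-0.22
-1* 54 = -54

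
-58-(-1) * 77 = 19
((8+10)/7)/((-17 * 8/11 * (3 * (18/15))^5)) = -34375/99937152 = -0.00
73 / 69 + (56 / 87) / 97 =68879 / 64699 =1.06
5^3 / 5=25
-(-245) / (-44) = -245 / 44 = -5.57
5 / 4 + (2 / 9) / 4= 47 / 36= 1.31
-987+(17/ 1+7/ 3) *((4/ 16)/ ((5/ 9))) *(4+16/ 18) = -944.47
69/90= 23/30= 0.77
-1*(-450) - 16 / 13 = 5834 / 13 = 448.77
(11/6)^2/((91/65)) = 605/252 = 2.40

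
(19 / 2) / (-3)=-19 / 6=-3.17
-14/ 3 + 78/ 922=-4.58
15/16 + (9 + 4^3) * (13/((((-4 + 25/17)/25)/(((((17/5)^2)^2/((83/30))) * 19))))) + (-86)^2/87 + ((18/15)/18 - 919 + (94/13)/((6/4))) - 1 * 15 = -926658132224013/107641040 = -8608780.93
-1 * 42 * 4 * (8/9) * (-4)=1792/3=597.33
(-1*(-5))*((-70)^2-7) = 24465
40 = 40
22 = 22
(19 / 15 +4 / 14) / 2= 163 / 210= 0.78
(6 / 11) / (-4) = -3 / 22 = -0.14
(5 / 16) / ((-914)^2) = 5 / 13366336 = 0.00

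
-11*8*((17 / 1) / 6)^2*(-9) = 6358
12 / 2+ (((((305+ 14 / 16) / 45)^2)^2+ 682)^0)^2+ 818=825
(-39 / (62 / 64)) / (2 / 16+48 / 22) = -109824 / 6293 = -17.45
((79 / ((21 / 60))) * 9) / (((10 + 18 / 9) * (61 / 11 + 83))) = 13035 / 6818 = 1.91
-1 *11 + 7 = -4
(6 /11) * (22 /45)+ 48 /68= 0.97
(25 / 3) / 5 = 5 / 3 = 1.67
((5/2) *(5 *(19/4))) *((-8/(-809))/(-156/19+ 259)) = 1805/770977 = 0.00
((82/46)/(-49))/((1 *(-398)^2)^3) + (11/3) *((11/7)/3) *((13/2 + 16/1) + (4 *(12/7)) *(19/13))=10912109826767739520289/174697606773702422592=62.46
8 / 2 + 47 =51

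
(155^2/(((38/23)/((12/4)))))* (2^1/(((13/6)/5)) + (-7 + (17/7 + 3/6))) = 164114775/6916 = 23729.72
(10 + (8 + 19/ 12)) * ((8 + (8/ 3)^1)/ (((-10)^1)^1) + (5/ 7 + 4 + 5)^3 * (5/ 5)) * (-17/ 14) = -470510326/ 21609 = -21773.81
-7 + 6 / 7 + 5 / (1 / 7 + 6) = -1604 / 301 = -5.33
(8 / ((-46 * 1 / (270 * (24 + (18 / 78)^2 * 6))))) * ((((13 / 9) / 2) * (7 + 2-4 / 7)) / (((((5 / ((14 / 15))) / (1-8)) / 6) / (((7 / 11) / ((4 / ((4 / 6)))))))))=19011216 / 3289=5780.24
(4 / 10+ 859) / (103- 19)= 4297 / 420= 10.23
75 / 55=15 / 11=1.36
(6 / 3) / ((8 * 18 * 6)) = 1 / 432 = 0.00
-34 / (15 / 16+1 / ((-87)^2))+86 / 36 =-69232955 / 2043918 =-33.87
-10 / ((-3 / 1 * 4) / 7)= 35 / 6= 5.83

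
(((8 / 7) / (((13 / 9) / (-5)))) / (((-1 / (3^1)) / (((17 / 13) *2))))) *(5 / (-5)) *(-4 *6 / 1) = 881280 / 1183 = 744.95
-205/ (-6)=205/ 6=34.17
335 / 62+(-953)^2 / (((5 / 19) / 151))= 161550402177 / 310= 521130329.60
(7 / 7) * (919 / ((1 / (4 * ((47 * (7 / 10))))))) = 604702 / 5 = 120940.40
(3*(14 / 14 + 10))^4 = 1185921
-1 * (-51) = 51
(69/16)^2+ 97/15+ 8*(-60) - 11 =-1789193/3840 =-465.94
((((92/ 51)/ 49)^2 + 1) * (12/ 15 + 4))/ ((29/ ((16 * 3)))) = 7.96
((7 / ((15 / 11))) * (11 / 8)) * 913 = 773311 / 120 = 6444.26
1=1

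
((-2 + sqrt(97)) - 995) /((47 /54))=-1134.17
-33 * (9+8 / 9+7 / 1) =-1672 / 3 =-557.33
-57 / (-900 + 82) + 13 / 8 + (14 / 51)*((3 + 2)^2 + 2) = 506537 / 55624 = 9.11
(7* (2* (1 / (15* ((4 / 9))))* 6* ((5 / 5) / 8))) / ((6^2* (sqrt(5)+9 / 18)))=-7 / 1520+7* sqrt(5) / 760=0.02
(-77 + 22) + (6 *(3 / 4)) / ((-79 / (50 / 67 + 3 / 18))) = -1165561 / 21172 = -55.05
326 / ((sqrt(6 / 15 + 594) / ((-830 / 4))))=-67645 * sqrt(3715) / 1486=-2774.57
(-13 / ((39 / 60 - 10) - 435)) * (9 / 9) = 260 / 8887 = 0.03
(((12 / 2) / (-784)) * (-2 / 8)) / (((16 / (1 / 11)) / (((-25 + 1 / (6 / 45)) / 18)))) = -5 / 473088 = -0.00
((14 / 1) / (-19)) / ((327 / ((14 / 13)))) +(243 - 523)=-22615516 / 80769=-280.00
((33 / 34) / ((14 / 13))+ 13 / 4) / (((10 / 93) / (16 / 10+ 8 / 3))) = 490048 / 2975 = 164.72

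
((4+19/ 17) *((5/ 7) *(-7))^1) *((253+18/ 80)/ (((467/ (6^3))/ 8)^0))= -881223/ 136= -6479.58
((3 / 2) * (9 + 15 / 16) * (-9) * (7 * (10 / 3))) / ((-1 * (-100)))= -10017 / 320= -31.30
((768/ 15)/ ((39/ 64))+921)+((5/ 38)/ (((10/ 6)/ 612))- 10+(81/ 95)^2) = 367484174/ 351975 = 1044.06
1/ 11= 0.09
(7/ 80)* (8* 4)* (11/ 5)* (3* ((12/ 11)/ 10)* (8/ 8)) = 252/ 125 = 2.02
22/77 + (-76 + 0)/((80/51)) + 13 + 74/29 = -132407/4060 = -32.61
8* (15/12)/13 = 10/13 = 0.77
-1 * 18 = -18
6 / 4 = 3 / 2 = 1.50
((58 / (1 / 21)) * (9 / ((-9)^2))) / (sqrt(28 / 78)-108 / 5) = -49140 / 7837-175 * sqrt(546) / 23511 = -6.44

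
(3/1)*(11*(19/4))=627/4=156.75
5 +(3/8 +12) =139/8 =17.38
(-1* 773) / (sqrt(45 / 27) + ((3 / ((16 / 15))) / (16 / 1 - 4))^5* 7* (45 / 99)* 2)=72797697500774400000 / 34875451676320011649 - 26959051772598054551552* sqrt(15) / 174377258381600058245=-596.68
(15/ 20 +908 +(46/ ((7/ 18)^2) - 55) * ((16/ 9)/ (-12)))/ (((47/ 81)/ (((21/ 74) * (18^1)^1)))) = 7675.07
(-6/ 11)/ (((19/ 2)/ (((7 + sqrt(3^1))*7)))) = -588/ 209 - 84*sqrt(3)/ 209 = -3.51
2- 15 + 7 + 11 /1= 5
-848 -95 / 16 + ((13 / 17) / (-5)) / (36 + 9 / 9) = -42970343 / 50320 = -853.94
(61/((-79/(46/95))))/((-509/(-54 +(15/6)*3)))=-130479/3820045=-0.03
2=2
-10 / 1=-10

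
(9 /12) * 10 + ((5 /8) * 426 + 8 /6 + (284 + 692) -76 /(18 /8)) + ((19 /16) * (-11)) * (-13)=199745 /144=1387.12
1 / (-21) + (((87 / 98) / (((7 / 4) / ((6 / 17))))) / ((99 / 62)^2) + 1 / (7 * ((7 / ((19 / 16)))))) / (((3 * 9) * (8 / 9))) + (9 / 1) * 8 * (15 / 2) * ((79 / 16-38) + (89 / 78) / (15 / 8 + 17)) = -85301794042867609 / 4786548294528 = -17821.15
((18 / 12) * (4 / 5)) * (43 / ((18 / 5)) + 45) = 205 / 3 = 68.33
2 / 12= 1 / 6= 0.17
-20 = -20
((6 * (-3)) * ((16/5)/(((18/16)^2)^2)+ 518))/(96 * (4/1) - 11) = -25.09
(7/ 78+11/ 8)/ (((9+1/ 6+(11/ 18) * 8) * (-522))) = -457/ 2289144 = -0.00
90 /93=30 /31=0.97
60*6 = 360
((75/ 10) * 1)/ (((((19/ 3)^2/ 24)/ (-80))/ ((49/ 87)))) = -2116800/ 10469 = -202.20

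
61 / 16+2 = 93 / 16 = 5.81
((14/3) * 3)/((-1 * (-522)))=7/261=0.03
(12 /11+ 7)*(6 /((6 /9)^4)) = 21627 /88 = 245.76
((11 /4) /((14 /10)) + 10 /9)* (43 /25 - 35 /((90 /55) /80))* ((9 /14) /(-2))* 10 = 59615015 /3528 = 16897.68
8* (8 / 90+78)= 28112 / 45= 624.71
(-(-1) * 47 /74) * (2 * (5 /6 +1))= 517 /222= 2.33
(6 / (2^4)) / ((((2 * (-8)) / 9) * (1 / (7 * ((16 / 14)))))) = -27 / 16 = -1.69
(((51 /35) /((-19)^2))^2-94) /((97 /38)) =-30012921098 /815020675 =-36.82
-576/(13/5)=-2880/13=-221.54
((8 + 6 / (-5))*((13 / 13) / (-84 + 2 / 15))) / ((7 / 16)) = -48 / 259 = -0.19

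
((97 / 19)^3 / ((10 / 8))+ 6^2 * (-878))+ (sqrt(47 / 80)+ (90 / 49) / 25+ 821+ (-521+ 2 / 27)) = -283135787776 / 9074457+ sqrt(235) / 20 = -31200.64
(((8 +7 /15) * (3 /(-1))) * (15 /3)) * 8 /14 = -508 /7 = -72.57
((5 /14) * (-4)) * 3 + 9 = 33 /7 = 4.71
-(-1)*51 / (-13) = -51 / 13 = -3.92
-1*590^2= -348100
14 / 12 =7 / 6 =1.17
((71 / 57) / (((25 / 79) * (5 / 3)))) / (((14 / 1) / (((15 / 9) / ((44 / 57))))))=5609 / 15400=0.36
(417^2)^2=30237384321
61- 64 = -3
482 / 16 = 241 / 8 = 30.12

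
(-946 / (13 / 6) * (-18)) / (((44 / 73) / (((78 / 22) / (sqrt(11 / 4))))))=1017036 * sqrt(11) / 121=27877.08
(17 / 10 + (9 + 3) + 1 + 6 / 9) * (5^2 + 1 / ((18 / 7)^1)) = 210677 / 540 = 390.14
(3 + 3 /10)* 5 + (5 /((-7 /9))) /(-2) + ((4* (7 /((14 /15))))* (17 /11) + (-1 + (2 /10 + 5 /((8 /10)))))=110153 /1540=71.53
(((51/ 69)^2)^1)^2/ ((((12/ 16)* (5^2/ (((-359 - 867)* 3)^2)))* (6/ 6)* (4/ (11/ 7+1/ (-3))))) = 66650.07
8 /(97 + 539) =0.01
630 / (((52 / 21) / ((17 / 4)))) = 112455 / 104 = 1081.30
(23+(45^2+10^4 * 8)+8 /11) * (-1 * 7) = -6317752 /11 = -574341.09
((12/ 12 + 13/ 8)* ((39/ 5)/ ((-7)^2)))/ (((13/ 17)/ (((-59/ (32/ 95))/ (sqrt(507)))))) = -57171* sqrt(3)/ 23296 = -4.25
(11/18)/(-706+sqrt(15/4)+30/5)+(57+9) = 232843138/3527973 - 11*sqrt(15)/17639865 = 66.00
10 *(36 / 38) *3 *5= 2700 / 19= 142.11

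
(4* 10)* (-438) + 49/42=-105113/6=-17518.83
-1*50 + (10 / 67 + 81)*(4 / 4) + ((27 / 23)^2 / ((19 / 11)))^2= 31.79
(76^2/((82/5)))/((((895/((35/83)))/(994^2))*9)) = 99870678880/5482233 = 18217.15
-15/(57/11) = -55/19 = -2.89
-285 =-285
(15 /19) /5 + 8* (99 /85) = 15303 /1615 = 9.48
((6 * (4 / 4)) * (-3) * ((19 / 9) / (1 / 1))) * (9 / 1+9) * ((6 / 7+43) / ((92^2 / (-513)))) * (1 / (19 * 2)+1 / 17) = 77958045 / 503608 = 154.80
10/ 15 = 2/ 3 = 0.67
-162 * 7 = -1134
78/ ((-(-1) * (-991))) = -78/ 991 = -0.08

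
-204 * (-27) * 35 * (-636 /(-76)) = 30652020 /19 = 1613264.21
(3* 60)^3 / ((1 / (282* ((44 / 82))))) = 36181728000 / 41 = 882481170.73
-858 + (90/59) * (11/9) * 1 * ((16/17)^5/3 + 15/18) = -71707399709/83771563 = -855.99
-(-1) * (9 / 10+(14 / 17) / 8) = 341 / 340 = 1.00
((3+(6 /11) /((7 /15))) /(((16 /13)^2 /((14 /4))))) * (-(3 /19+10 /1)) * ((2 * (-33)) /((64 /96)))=94230513 /9728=9686.52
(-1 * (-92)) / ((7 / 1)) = 92 / 7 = 13.14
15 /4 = 3.75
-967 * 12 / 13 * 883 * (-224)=2295178368 / 13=176552182.15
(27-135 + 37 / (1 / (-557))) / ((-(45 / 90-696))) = -41434 / 1391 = -29.79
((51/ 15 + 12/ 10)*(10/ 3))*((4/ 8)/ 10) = 23/ 30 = 0.77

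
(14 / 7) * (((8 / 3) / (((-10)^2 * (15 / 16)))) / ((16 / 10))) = 8 / 225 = 0.04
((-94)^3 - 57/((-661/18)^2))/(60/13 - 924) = 1179423733579/1305519948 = 903.41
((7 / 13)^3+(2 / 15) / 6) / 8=2204 / 98865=0.02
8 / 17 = 0.47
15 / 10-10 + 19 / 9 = -115 / 18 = -6.39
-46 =-46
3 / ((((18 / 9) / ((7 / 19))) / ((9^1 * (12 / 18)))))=63 / 19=3.32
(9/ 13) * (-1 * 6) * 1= -54/ 13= -4.15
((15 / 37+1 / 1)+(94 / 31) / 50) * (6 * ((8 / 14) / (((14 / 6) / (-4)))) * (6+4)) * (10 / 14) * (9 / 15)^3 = -653790528 / 49177625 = -13.29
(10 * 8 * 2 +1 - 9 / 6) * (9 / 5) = 2871 / 10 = 287.10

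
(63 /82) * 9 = 567 /82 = 6.91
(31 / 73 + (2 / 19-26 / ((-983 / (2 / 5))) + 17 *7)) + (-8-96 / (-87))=22269263176 / 197696045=112.64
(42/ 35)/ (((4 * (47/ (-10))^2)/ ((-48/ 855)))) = -32/ 41971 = -0.00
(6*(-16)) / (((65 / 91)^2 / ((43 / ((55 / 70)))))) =-2831808 / 275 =-10297.48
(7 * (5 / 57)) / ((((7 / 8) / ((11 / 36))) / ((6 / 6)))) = 110 / 513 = 0.21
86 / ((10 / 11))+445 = 2698 / 5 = 539.60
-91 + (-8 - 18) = -117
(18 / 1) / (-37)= -18 / 37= -0.49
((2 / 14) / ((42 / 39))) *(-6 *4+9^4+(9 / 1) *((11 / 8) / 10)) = 6799767 / 7840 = 867.32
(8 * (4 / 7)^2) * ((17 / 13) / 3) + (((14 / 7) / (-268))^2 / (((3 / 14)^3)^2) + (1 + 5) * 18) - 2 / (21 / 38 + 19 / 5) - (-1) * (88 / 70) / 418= 17893551675066874 / 163774273240305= 109.26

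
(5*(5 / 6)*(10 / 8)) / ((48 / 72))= 125 / 16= 7.81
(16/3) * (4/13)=64/39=1.64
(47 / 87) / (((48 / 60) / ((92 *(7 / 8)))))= 54.36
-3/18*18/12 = -0.25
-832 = -832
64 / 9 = 7.11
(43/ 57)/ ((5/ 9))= 129/ 95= 1.36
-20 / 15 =-4 / 3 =-1.33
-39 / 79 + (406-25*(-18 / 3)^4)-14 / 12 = -15165943 / 474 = -31995.66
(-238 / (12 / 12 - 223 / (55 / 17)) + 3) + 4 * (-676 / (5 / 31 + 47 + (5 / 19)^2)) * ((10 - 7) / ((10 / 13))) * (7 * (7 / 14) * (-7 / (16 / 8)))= 13534886050349 / 4936722380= 2741.67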